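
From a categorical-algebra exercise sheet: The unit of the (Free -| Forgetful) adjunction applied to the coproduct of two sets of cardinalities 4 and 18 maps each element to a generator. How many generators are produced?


The unit eta_X: X -> U(F(X)) of the Free-Forgetful adjunction
maps each element of X to a generator of F(X). For X = S + T (disjoint
union in Set), |S + T| = |S| + |T|.
Total mappings = 4 + 18 = 22.

22


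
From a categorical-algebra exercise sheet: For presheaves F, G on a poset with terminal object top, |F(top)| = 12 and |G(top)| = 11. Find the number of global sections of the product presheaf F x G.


Global sections of a presheaf on a poset with terminal top satisfy
Gamma(H) ~ H(top). Presheaves admit pointwise products, so
(F x G)(top) = F(top) x G(top) (Cartesian product).
|Gamma(F x G)| = |F(top)| * |G(top)| = 12 * 11 = 132.

132


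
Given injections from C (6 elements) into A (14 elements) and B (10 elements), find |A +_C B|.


The pushout A +_C B identifies the images of C in A and B.
|A +_C B| = |A| + |B| - |C| (for injections).
= 14 + 10 - 6 = 18

18


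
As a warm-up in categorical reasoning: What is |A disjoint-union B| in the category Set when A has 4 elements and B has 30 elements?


In Set, the coproduct A + B is the disjoint union.
|A + B| = |A| + |B| = 4 + 30 = 34

34


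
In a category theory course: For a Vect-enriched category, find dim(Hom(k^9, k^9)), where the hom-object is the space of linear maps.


In Vect-enriched categories, Hom(k^n, k^m) is the space of m x n matrices.
dim(Hom(k^9, k^9)) = 9 * 9 = 81

81


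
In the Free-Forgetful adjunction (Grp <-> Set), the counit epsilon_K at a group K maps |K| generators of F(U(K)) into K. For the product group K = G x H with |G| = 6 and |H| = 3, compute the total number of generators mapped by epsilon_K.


The counit epsilon_K: F(U(K)) -> K of the Free-Forgetful adjunction
maps |K| generators of F(U(K)) into K. For K = G x H (the product group),
|G x H| = |G| * |H|.
Total generators mapped = 6 * 3 = 18.

18


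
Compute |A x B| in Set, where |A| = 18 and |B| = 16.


In Set, the product A x B is the Cartesian product.
By the universal property, |A x B| = |A| * |B|.
|A x B| = 18 * 16 = 288

288


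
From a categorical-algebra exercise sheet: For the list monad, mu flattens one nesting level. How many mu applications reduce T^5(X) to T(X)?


Each application of mu: T^2 -> T removes one layer of nesting.
Starting at depth 5 (i.e., T^5(X)), we need to reach T(X).
Number of mu applications = 5 - 1 = 4

4


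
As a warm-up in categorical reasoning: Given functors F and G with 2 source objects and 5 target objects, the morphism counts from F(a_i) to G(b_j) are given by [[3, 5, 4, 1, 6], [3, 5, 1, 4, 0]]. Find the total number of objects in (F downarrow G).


Objects of (F downarrow G) are triples (a, b, h: F(a)->G(b)).
The count equals the sum of all entries in the hom-matrix.
sum(row 0) = 19
sum(row 1) = 13
Grand total = 32

32


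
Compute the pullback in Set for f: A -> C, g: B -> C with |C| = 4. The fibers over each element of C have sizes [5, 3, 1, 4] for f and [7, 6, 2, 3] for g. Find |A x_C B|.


The pullback A x_C B consists of pairs (a, b) with f(a) = g(b).
For each element c in C, the fiber product has |f^-1(c)| * |g^-1(c)| elements.
Summing over C: 5 * 7 + 3 * 6 + 1 * 2 + 4 * 3
= 35 + 18 + 2 + 12 = 67

67


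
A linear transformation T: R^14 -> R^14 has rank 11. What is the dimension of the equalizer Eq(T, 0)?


The equalizer of f and the zero map is ker(f).
By the rank-nullity theorem: dim(ker(f)) = dim(domain) - rank(f).
dim(ker(f)) = 14 - 11 = 3

3


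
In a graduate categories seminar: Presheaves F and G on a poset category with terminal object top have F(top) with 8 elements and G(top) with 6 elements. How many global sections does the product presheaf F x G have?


Global sections of a presheaf on a poset with terminal top satisfy
Gamma(H) ~ H(top). Presheaves admit pointwise products, so
(F x G)(top) = F(top) x G(top) (Cartesian product).
|Gamma(F x G)| = |F(top)| * |G(top)| = 8 * 6 = 48.

48


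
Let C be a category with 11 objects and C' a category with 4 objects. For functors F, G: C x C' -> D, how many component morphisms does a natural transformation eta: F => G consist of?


A natural transformation eta: F => G assigns one component morphism per
object of the domain category.
The domain is the product category C x C', so
|Ob(C x C')| = |Ob(C)| * |Ob(C')| = 11 * 4 = 44.
Therefore eta has 44 component morphisms.

44


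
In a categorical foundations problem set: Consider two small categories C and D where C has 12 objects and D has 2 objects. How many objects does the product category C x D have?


The product category C x D has objects that are pairs (c, d).
Number of pairs = |Ob(C)| * |Ob(D)| = 12 * 2 = 24

24


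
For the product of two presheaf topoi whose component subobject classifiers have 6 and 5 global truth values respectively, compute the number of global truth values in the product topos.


In a product of presheaf topoi E_1 x E_2, the subobject classifier
is Omega = Omega_1 x Omega_2 (componentwise), so
|Omega(top)| = |Omega_1(top_1)| * |Omega_2(top_2)|.
= 6 * 5 = 30.

30


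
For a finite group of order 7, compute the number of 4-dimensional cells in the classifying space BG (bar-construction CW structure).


In the bar-construction CW model of BG, the n-cells are indexed by
n-tuples [g_1|...|g_n] of non-identity elements of G (degenerate
simplices with some g_i = e do not contribute cells), so there are
(|G| - 1)^n n-cells.
For dim = 4 with |G| = 7:
cells = (7 - 1)^4 = 6^4 = 1296

1296


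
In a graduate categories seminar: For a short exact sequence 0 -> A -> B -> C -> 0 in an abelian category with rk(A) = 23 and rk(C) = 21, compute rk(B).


For a short exact sequence 0 -> A -> B -> C -> 0,
rank is additive: rank(B) = rank(A) + rank(C).
rank(B) = 23 + 21 = 44

44


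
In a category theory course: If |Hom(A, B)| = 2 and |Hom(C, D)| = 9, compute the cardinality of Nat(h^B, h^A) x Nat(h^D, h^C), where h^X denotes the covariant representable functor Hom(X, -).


By the Yoneda lemma, Nat(h^B, h^A) is isomorphic to Hom(A, B),
so |Nat(h^B, h^A)| = |Hom(A, B)| and |Nat(h^D, h^C)| = |Hom(C, D)|.
|Hom(A, B)| = 2, |Hom(C, D)| = 9.
|Nat(h^B, h^A) x Nat(h^D, h^C)| = 2 * 9 = 18

18


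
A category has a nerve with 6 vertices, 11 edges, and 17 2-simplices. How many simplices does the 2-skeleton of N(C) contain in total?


The 2-skeleton of the nerve N(C) consists of simplices in dimensions 0, 1, 2:
  |N(C)_0| = 6 (objects)
  |N(C)_1| = 11 (morphisms)
  |N(C)_2| = 17 (composable pairs)
Total = 6 + 11 + 17 = 34

34


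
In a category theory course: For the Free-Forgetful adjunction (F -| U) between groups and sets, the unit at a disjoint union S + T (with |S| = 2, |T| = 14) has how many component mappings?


The unit eta_X: X -> U(F(X)) of the Free-Forgetful adjunction
maps each element of X to a generator of F(X). For X = S + T (disjoint
union in Set), |S + T| = |S| + |T|.
Total mappings = 2 + 14 = 16.

16


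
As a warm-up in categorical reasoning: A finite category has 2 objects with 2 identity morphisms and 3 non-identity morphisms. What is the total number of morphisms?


Each object has an identity morphism, giving 2 identities.
Adding the 3 non-identity morphisms:
Total = 2 + 3 = 5

5


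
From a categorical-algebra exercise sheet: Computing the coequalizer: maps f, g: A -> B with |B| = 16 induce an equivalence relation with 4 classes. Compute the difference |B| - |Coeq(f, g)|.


The coequalizer Coeq(f, g) = B / ~ has one element per equivalence class.
|B| = 16, |Coeq(f, g)| = 4.
|B| - |Coeq(f, g)| = 16 - 4 = 12.

12


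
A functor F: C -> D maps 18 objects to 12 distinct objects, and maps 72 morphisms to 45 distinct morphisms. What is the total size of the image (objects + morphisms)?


The image of F consists of distinct objects and distinct morphisms.
|Im(F)| on objects = 12
|Im(F)| on morphisms = 45
Total image cardinality = 12 + 45 = 57

57


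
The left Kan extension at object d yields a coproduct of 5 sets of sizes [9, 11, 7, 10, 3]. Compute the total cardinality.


Pointwise, the left Kan extension (Lan_F H)(d) is the colimit, indexed
by the comma category (F downarrow d), of H composed with the
projection (F downarrow d) -> C. Here that colimit is given
as a coproduct (disjoint union) of sets, so its cardinality is the
sum of the sizes of the summands.
Coproduct of sets with sizes: 9 + 11 + 7 + 10 + 3
= 40

40


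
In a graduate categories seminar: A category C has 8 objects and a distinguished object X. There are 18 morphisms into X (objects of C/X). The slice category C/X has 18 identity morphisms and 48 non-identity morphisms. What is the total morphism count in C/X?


In the slice category C/X, objects are morphisms to X.
Identity morphisms: 18 (one per object of C/X).
Non-identity morphisms: 48.
Total = 18 + 48 = 66

66


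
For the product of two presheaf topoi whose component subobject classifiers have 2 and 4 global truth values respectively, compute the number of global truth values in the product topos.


In a product of presheaf topoi E_1 x E_2, the subobject classifier
is Omega = Omega_1 x Omega_2 (componentwise), so
|Omega(top)| = |Omega_1(top_1)| * |Omega_2(top_2)|.
= 2 * 4 = 8.

8


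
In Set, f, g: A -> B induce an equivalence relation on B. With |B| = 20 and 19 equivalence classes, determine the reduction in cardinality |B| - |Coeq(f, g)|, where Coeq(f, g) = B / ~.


The coequalizer Coeq(f, g) = B / ~ has one element per equivalence class.
|B| = 20, |Coeq(f, g)| = 19.
|B| - |Coeq(f, g)| = 20 - 19 = 1.

1


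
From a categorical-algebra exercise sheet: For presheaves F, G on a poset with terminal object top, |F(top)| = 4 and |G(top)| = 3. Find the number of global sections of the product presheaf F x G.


Global sections of a presheaf on a poset with terminal top satisfy
Gamma(H) ~ H(top). Presheaves admit pointwise products, so
(F x G)(top) = F(top) x G(top) (Cartesian product).
|Gamma(F x G)| = |F(top)| * |G(top)| = 4 * 3 = 12.

12


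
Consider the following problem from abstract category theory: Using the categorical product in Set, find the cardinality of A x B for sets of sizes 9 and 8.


In Set, the product A x B is the Cartesian product.
By the universal property, |A x B| = |A| * |B|.
|A x B| = 9 * 8 = 72

72


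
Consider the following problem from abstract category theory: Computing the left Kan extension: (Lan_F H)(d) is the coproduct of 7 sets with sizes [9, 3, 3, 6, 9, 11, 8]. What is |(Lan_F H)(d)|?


Pointwise, the left Kan extension (Lan_F H)(d) is the colimit, indexed
by the comma category (F downarrow d), of H composed with the
projection (F downarrow d) -> C. Here that colimit is given
as a coproduct (disjoint union) of sets, so its cardinality is the
sum of the sizes of the summands.
Coproduct of sets with sizes: 9 + 3 + 3 + 6 + 9 + 11 + 8
= 49

49


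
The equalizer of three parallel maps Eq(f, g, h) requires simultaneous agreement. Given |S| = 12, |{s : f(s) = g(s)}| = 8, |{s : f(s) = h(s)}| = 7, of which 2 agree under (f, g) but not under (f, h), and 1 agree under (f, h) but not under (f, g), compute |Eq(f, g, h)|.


Eq(f, g, h) is the triple-agreement set: points in S where all three
maps take the same value. Using inclusion-exclusion on the pairwise data:
Pair (f, g) agrees on 8 points; pair (f, h) on 7 points.
Points agreeing under (f, g) but not (f, h) = 2; under (f, h) but not (f, g) = 1.
Triple-agreement = agreement-in-(f, g) minus points that agree under (f, g) but not (f, h):
|Eq(f, g, h)| = 8 - 2 = 6
(cross-check via (f, h): 7 - 1 = 6.)

6


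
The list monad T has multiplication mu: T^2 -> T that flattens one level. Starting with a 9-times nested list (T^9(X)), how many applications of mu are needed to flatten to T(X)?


Each application of mu: T^2 -> T removes one layer of nesting.
Starting at depth 9 (i.e., T^9(X)), we need to reach T(X).
Number of mu applications = 9 - 1 = 8

8


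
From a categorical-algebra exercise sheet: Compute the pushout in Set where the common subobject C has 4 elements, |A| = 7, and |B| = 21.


The pushout A +_C B identifies the images of C in A and B.
|A +_C B| = |A| + |B| - |C| (for injections).
= 7 + 21 - 4 = 24

24


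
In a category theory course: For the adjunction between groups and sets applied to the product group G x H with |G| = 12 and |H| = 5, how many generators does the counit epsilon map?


The counit epsilon_K: F(U(K)) -> K of the Free-Forgetful adjunction
maps |K| generators of F(U(K)) into K. For K = G x H (the product group),
|G x H| = |G| * |H|.
Total generators mapped = 12 * 5 = 60.

60


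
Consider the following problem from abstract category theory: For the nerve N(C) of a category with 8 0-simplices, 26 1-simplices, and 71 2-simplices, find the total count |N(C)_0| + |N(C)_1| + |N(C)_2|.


The 2-skeleton of the nerve N(C) consists of simplices in dimensions 0, 1, 2:
  |N(C)_0| = 8 (objects)
  |N(C)_1| = 26 (morphisms)
  |N(C)_2| = 71 (composable pairs)
Total = 8 + 26 + 71 = 105

105


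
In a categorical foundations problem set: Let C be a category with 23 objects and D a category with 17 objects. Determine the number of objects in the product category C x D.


The product category C x D has objects that are pairs (c, d).
Number of pairs = |Ob(C)| * |Ob(D)| = 23 * 17 = 391

391


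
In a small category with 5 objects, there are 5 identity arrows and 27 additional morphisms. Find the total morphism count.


Each object has an identity morphism, giving 5 identities.
Adding the 27 non-identity morphisms:
Total = 5 + 27 = 32

32


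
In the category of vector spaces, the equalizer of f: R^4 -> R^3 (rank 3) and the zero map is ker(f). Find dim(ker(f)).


The equalizer of f and the zero map is ker(f).
By the rank-nullity theorem: dim(ker(f)) = dim(domain) - rank(f).
dim(ker(f)) = 4 - 3 = 1

1


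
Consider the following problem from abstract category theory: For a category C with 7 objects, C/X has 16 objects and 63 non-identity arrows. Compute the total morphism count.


In the slice category C/X, objects are morphisms to X.
Identity morphisms: 16 (one per object of C/X).
Non-identity morphisms: 63.
Total = 16 + 63 = 79

79


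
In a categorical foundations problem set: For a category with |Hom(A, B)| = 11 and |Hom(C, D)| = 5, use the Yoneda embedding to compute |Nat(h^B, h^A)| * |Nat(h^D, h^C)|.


By the Yoneda lemma, Nat(h^B, h^A) is isomorphic to Hom(A, B),
so |Nat(h^B, h^A)| = |Hom(A, B)| and |Nat(h^D, h^C)| = |Hom(C, D)|.
|Hom(A, B)| = 11, |Hom(C, D)| = 5.
|Nat(h^B, h^A) x Nat(h^D, h^C)| = 11 * 5 = 55

55


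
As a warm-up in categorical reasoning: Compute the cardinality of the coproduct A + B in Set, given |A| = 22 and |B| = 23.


In Set, the coproduct A + B is the disjoint union.
|A + B| = |A| + |B| = 22 + 23 = 45

45


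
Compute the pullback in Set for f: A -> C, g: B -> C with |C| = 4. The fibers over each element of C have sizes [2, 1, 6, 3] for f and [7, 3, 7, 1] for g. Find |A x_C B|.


The pullback A x_C B consists of pairs (a, b) with f(a) = g(b).
For each element c in C, the fiber product has |f^-1(c)| * |g^-1(c)| elements.
Summing over C: 2 * 7 + 1 * 3 + 6 * 7 + 3 * 1
= 14 + 3 + 42 + 3 = 62

62


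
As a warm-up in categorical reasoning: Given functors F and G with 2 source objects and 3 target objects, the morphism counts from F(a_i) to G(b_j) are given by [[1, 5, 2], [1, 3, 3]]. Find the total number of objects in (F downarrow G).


Objects of (F downarrow G) are triples (a, b, h: F(a)->G(b)).
The count equals the sum of all entries in the hom-matrix.
sum(row 0) = 8
sum(row 1) = 7
Grand total = 15

15


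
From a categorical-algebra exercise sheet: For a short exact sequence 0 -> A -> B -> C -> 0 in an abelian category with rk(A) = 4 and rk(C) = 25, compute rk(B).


For a short exact sequence 0 -> A -> B -> C -> 0,
rank is additive: rank(B) = rank(A) + rank(C).
rank(B) = 4 + 25 = 29

29


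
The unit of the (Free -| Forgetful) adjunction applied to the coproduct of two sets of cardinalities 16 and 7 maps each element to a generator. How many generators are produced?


The unit eta_X: X -> U(F(X)) of the Free-Forgetful adjunction
maps each element of X to a generator of F(X). For X = S + T (disjoint
union in Set), |S + T| = |S| + |T|.
Total mappings = 16 + 7 = 23.

23


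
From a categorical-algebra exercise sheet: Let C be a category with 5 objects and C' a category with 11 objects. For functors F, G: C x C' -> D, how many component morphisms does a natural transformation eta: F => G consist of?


A natural transformation eta: F => G assigns one component morphism per
object of the domain category.
The domain is the product category C x C', so
|Ob(C x C')| = |Ob(C)| * |Ob(C')| = 5 * 11 = 55.
Therefore eta has 55 component morphisms.

55


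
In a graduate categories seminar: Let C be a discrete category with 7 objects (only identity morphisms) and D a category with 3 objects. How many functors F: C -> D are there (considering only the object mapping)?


A functor from a discrete category C to D is determined by
where each object maps. Each of the 7 objects of C can map
to any of the 3 objects of D independently.
Number of functors = 3^7 = 2187

2187


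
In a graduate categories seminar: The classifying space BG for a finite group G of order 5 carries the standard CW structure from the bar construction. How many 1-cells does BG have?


In the bar-construction CW model of BG, the n-cells are indexed by
n-tuples [g_1|...|g_n] of non-identity elements of G (degenerate
simplices with some g_i = e do not contribute cells), so there are
(|G| - 1)^n n-cells.
For dim = 1 with |G| = 5:
cells = (5 - 1)^1 = 4^1 = 4

4


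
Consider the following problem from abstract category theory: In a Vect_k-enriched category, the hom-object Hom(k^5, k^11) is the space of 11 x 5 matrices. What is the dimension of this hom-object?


In Vect-enriched categories, Hom(k^n, k^m) is the space of m x n matrices.
dim(Hom(k^5, k^11)) = 11 * 5 = 55

55


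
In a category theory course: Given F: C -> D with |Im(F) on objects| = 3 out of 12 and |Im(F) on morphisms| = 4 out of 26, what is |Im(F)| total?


The image of F consists of distinct objects and distinct morphisms.
|Im(F)| on objects = 3
|Im(F)| on morphisms = 4
Total image cardinality = 3 + 4 = 7

7


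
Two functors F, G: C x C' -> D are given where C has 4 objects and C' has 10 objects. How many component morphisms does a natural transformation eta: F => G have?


A natural transformation eta: F => G assigns one component morphism per
object of the domain category.
The domain is the product category C x C', so
|Ob(C x C')| = |Ob(C)| * |Ob(C')| = 4 * 10 = 40.
Therefore eta has 40 component morphisms.

40


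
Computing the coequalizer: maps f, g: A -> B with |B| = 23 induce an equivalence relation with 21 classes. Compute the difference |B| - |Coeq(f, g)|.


The coequalizer Coeq(f, g) = B / ~ has one element per equivalence class.
|B| = 23, |Coeq(f, g)| = 21.
|B| - |Coeq(f, g)| = 23 - 21 = 2.

2


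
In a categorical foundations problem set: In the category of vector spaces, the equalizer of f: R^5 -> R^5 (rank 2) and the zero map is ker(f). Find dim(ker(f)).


The equalizer of f and the zero map is ker(f).
By the rank-nullity theorem: dim(ker(f)) = dim(domain) - rank(f).
dim(ker(f)) = 5 - 2 = 3

3


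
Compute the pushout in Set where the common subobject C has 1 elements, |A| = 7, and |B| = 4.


The pushout A +_C B identifies the images of C in A and B.
|A +_C B| = |A| + |B| - |C| (for injections).
= 7 + 4 - 1 = 10

10


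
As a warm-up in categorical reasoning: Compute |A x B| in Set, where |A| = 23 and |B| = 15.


In Set, the product A x B is the Cartesian product.
By the universal property, |A x B| = |A| * |B|.
|A x B| = 23 * 15 = 345

345


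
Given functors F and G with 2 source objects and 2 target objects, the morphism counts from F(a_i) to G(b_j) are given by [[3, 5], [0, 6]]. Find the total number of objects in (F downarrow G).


Objects of (F downarrow G) are triples (a, b, h: F(a)->G(b)).
The count equals the sum of all entries in the hom-matrix.
sum(row 0) = 8
sum(row 1) = 6
Grand total = 14

14


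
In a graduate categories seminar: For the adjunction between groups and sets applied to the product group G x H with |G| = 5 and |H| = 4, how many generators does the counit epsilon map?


The counit epsilon_K: F(U(K)) -> K of the Free-Forgetful adjunction
maps |K| generators of F(U(K)) into K. For K = G x H (the product group),
|G x H| = |G| * |H|.
Total generators mapped = 5 * 4 = 20.

20


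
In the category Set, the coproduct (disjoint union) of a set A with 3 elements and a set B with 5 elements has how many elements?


In Set, the coproduct A + B is the disjoint union.
|A + B| = |A| + |B| = 3 + 5 = 8

8


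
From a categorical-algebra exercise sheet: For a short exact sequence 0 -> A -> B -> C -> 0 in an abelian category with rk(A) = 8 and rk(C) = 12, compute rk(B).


For a short exact sequence 0 -> A -> B -> C -> 0,
rank is additive: rank(B) = rank(A) + rank(C).
rank(B) = 8 + 12 = 20

20


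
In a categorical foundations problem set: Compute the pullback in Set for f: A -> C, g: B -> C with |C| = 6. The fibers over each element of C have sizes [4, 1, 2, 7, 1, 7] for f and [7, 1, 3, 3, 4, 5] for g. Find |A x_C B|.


The pullback A x_C B consists of pairs (a, b) with f(a) = g(b).
For each element c in C, the fiber product has |f^-1(c)| * |g^-1(c)| elements.
Summing over C: 4 * 7 + 1 * 1 + 2 * 3 + 7 * 3 + 1 * 4 + 7 * 5
= 28 + 1 + 6 + 21 + 4 + 35 = 95

95


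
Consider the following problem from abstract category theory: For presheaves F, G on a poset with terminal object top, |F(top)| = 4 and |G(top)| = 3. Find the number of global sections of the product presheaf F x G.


Global sections of a presheaf on a poset with terminal top satisfy
Gamma(H) ~ H(top). Presheaves admit pointwise products, so
(F x G)(top) = F(top) x G(top) (Cartesian product).
|Gamma(F x G)| = |F(top)| * |G(top)| = 4 * 3 = 12.

12


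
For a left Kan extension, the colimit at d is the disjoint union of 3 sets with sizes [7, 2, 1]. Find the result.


Pointwise, the left Kan extension (Lan_F H)(d) is the colimit, indexed
by the comma category (F downarrow d), of H composed with the
projection (F downarrow d) -> C. Here that colimit is given
as a coproduct (disjoint union) of sets, so its cardinality is the
sum of the sizes of the summands.
Coproduct of sets with sizes: 7 + 2 + 1
= 10

10


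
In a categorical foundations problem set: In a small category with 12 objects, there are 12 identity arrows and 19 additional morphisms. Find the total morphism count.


Each object has an identity morphism, giving 12 identities.
Adding the 19 non-identity morphisms:
Total = 12 + 19 = 31

31


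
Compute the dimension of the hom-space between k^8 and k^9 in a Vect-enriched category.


In Vect-enriched categories, Hom(k^n, k^m) is the space of m x n matrices.
dim(Hom(k^8, k^9)) = 9 * 8 = 72

72


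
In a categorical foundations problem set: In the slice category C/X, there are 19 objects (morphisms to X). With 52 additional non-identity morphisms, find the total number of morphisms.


In the slice category C/X, objects are morphisms to X.
Identity morphisms: 19 (one per object of C/X).
Non-identity morphisms: 52.
Total = 19 + 52 = 71

71


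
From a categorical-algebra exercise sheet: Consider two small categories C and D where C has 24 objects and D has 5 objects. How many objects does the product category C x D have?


The product category C x D has objects that are pairs (c, d).
Number of pairs = |Ob(C)| * |Ob(D)| = 24 * 5 = 120

120


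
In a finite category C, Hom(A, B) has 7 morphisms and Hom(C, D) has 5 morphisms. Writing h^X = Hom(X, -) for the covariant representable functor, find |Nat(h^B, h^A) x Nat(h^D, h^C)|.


By the Yoneda lemma, Nat(h^B, h^A) is isomorphic to Hom(A, B),
so |Nat(h^B, h^A)| = |Hom(A, B)| and |Nat(h^D, h^C)| = |Hom(C, D)|.
|Hom(A, B)| = 7, |Hom(C, D)| = 5.
|Nat(h^B, h^A) x Nat(h^D, h^C)| = 7 * 5 = 35

35


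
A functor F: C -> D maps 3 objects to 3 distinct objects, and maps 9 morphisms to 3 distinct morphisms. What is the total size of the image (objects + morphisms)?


The image of F consists of distinct objects and distinct morphisms.
|Im(F)| on objects = 3
|Im(F)| on morphisms = 3
Total image cardinality = 3 + 3 = 6

6


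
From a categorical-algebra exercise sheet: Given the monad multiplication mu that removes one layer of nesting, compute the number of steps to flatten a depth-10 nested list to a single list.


Each application of mu: T^2 -> T removes one layer of nesting.
Starting at depth 10 (i.e., T^10(X)), we need to reach T(X).
Number of mu applications = 10 - 1 = 9

9


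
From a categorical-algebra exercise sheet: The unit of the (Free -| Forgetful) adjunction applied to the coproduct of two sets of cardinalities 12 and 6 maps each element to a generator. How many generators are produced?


The unit eta_X: X -> U(F(X)) of the Free-Forgetful adjunction
maps each element of X to a generator of F(X). For X = S + T (disjoint
union in Set), |S + T| = |S| + |T|.
Total mappings = 12 + 6 = 18.

18


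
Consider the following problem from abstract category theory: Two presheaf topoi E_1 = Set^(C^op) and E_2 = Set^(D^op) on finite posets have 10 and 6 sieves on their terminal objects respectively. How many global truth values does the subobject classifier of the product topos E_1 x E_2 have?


In a product of presheaf topoi E_1 x E_2, the subobject classifier
is Omega = Omega_1 x Omega_2 (componentwise), so
|Omega(top)| = |Omega_1(top_1)| * |Omega_2(top_2)|.
= 10 * 6 = 60.

60


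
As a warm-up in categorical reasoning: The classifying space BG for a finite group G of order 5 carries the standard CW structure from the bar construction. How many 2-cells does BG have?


In the bar-construction CW model of BG, the n-cells are indexed by
n-tuples [g_1|...|g_n] of non-identity elements of G (degenerate
simplices with some g_i = e do not contribute cells), so there are
(|G| - 1)^n n-cells.
For dim = 2 with |G| = 5:
cells = (5 - 1)^2 = 4^2 = 16

16


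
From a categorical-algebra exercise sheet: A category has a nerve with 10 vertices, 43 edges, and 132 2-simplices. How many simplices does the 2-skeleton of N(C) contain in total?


The 2-skeleton of the nerve N(C) consists of simplices in dimensions 0, 1, 2:
  |N(C)_0| = 10 (objects)
  |N(C)_1| = 43 (morphisms)
  |N(C)_2| = 132 (composable pairs)
Total = 10 + 43 + 132 = 185

185


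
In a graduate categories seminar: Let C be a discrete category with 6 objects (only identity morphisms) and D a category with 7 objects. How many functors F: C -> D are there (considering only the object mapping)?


A functor from a discrete category C to D is determined by
where each object maps. Each of the 6 objects of C can map
to any of the 7 objects of D independently.
Number of functors = 7^6 = 117649

117649


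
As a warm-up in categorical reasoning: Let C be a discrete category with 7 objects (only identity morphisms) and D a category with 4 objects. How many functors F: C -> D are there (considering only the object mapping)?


A functor from a discrete category C to D is determined by
where each object maps. Each of the 7 objects of C can map
to any of the 4 objects of D independently.
Number of functors = 4^7 = 16384

16384


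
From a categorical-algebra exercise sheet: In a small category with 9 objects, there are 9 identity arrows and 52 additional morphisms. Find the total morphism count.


Each object has an identity morphism, giving 9 identities.
Adding the 52 non-identity morphisms:
Total = 9 + 52 = 61

61


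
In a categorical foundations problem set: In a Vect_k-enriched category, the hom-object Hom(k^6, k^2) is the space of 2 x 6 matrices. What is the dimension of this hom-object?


In Vect-enriched categories, Hom(k^n, k^m) is the space of m x n matrices.
dim(Hom(k^6, k^2)) = 2 * 6 = 12

12


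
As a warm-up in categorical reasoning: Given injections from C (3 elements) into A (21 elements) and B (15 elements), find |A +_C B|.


The pushout A +_C B identifies the images of C in A and B.
|A +_C B| = |A| + |B| - |C| (for injections).
= 21 + 15 - 3 = 33

33


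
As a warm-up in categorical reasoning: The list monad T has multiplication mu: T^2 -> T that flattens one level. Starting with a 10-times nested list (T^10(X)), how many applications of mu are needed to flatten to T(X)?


Each application of mu: T^2 -> T removes one layer of nesting.
Starting at depth 10 (i.e., T^10(X)), we need to reach T(X).
Number of mu applications = 10 - 1 = 9

9


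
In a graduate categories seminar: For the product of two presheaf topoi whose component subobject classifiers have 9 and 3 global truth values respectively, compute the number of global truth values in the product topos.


In a product of presheaf topoi E_1 x E_2, the subobject classifier
is Omega = Omega_1 x Omega_2 (componentwise), so
|Omega(top)| = |Omega_1(top_1)| * |Omega_2(top_2)|.
= 9 * 3 = 27.

27


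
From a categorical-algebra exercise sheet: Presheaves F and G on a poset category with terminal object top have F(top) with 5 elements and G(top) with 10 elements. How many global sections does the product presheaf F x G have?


Global sections of a presheaf on a poset with terminal top satisfy
Gamma(H) ~ H(top). Presheaves admit pointwise products, so
(F x G)(top) = F(top) x G(top) (Cartesian product).
|Gamma(F x G)| = |F(top)| * |G(top)| = 5 * 10 = 50.

50


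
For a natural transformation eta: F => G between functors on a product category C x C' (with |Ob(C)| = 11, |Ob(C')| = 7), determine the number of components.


A natural transformation eta: F => G assigns one component morphism per
object of the domain category.
The domain is the product category C x C', so
|Ob(C x C')| = |Ob(C)| * |Ob(C')| = 11 * 7 = 77.
Therefore eta has 77 component morphisms.

77


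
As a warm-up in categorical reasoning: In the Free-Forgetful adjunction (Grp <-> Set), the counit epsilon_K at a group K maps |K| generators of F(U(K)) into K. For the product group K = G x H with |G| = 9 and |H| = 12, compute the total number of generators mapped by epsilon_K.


The counit epsilon_K: F(U(K)) -> K of the Free-Forgetful adjunction
maps |K| generators of F(U(K)) into K. For K = G x H (the product group),
|G x H| = |G| * |H|.
Total generators mapped = 9 * 12 = 108.

108


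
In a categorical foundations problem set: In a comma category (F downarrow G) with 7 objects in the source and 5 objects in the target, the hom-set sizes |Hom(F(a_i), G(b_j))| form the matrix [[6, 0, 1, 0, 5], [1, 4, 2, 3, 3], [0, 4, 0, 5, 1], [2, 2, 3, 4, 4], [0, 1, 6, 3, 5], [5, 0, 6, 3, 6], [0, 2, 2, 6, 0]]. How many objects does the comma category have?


Objects of (F downarrow G) are triples (a, b, h: F(a)->G(b)).
The count equals the sum of all entries in the hom-matrix.
sum(row 0) = 12
sum(row 1) = 13
sum(row 2) = 10
sum(row 3) = 15
sum(row 4) = 15
sum(row 5) = 20
sum(row 6) = 10
Grand total = 95

95


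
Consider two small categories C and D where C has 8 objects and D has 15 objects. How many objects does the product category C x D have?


The product category C x D has objects that are pairs (c, d).
Number of pairs = |Ob(C)| * |Ob(D)| = 8 * 15 = 120

120


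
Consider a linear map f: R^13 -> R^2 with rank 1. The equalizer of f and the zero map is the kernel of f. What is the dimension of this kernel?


The equalizer of f and the zero map is ker(f).
By the rank-nullity theorem: dim(ker(f)) = dim(domain) - rank(f).
dim(ker(f)) = 13 - 1 = 12

12


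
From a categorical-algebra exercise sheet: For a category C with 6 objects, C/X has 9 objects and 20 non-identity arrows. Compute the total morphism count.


In the slice category C/X, objects are morphisms to X.
Identity morphisms: 9 (one per object of C/X).
Non-identity morphisms: 20.
Total = 9 + 20 = 29

29


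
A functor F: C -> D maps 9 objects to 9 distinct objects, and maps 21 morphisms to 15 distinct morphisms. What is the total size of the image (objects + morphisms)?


The image of F consists of distinct objects and distinct morphisms.
|Im(F)| on objects = 9
|Im(F)| on morphisms = 15
Total image cardinality = 9 + 15 = 24

24


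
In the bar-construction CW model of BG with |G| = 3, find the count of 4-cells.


In the bar-construction CW model of BG, the n-cells are indexed by
n-tuples [g_1|...|g_n] of non-identity elements of G (degenerate
simplices with some g_i = e do not contribute cells), so there are
(|G| - 1)^n n-cells.
For dim = 4 with |G| = 3:
cells = (3 - 1)^4 = 2^4 = 16

16


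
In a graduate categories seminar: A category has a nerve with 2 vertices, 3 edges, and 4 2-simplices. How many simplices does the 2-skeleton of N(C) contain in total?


The 2-skeleton of the nerve N(C) consists of simplices in dimensions 0, 1, 2:
  |N(C)_0| = 2 (objects)
  |N(C)_1| = 3 (morphisms)
  |N(C)_2| = 4 (composable pairs)
Total = 2 + 3 + 4 = 9

9


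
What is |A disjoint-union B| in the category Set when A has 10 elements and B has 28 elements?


In Set, the coproduct A + B is the disjoint union.
|A + B| = |A| + |B| = 10 + 28 = 38

38


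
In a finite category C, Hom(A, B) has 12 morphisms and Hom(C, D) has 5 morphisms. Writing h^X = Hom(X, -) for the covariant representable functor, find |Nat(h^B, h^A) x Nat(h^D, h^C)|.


By the Yoneda lemma, Nat(h^B, h^A) is isomorphic to Hom(A, B),
so |Nat(h^B, h^A)| = |Hom(A, B)| and |Nat(h^D, h^C)| = |Hom(C, D)|.
|Hom(A, B)| = 12, |Hom(C, D)| = 5.
|Nat(h^B, h^A) x Nat(h^D, h^C)| = 12 * 5 = 60

60


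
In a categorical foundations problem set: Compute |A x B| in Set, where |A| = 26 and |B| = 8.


In Set, the product A x B is the Cartesian product.
By the universal property, |A x B| = |A| * |B|.
|A x B| = 26 * 8 = 208

208


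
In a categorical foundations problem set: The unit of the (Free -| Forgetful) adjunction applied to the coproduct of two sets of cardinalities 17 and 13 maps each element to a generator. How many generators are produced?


The unit eta_X: X -> U(F(X)) of the Free-Forgetful adjunction
maps each element of X to a generator of F(X). For X = S + T (disjoint
union in Set), |S + T| = |S| + |T|.
Total mappings = 17 + 13 = 30.

30


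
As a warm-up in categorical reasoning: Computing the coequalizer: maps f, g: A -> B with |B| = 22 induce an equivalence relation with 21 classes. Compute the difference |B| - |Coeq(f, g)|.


The coequalizer Coeq(f, g) = B / ~ has one element per equivalence class.
|B| = 22, |Coeq(f, g)| = 21.
|B| - |Coeq(f, g)| = 22 - 21 = 1.

1


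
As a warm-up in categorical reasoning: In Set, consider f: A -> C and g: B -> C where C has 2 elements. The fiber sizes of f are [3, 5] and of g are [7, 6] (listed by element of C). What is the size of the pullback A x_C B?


The pullback A x_C B consists of pairs (a, b) with f(a) = g(b).
For each element c in C, the fiber product has |f^-1(c)| * |g^-1(c)| elements.
Summing over C: 3 * 7 + 5 * 6
= 21 + 30 = 51

51


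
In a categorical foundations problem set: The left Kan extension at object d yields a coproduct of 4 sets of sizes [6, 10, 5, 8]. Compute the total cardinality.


Pointwise, the left Kan extension (Lan_F H)(d) is the colimit, indexed
by the comma category (F downarrow d), of H composed with the
projection (F downarrow d) -> C. Here that colimit is given
as a coproduct (disjoint union) of sets, so its cardinality is the
sum of the sizes of the summands.
Coproduct of sets with sizes: 6 + 10 + 5 + 8
= 29

29


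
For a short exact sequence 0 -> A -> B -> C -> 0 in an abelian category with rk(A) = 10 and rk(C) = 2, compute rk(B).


For a short exact sequence 0 -> A -> B -> C -> 0,
rank is additive: rank(B) = rank(A) + rank(C).
rank(B) = 10 + 2 = 12

12


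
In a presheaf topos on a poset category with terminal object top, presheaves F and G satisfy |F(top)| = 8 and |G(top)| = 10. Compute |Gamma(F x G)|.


Global sections of a presheaf on a poset with terminal top satisfy
Gamma(H) ~ H(top). Presheaves admit pointwise products, so
(F x G)(top) = F(top) x G(top) (Cartesian product).
|Gamma(F x G)| = |F(top)| * |G(top)| = 8 * 10 = 80.

80


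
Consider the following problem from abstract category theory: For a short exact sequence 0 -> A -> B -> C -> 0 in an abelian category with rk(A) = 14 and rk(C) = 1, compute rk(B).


For a short exact sequence 0 -> A -> B -> C -> 0,
rank is additive: rank(B) = rank(A) + rank(C).
rank(B) = 14 + 1 = 15

15


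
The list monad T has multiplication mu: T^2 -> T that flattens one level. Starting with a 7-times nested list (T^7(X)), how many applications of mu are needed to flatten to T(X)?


Each application of mu: T^2 -> T removes one layer of nesting.
Starting at depth 7 (i.e., T^7(X)), we need to reach T(X).
Number of mu applications = 7 - 1 = 6

6


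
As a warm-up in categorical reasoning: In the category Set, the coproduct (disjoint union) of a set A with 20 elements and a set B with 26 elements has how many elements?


In Set, the coproduct A + B is the disjoint union.
|A + B| = |A| + |B| = 20 + 26 = 46

46


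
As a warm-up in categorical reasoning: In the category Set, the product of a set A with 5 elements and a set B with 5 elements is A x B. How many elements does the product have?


In Set, the product A x B is the Cartesian product.
By the universal property, |A x B| = |A| * |B|.
|A x B| = 5 * 5 = 25

25


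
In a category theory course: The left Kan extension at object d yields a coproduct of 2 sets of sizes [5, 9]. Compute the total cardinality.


Pointwise, the left Kan extension (Lan_F H)(d) is the colimit, indexed
by the comma category (F downarrow d), of H composed with the
projection (F downarrow d) -> C. Here that colimit is given
as a coproduct (disjoint union) of sets, so its cardinality is the
sum of the sizes of the summands.
Coproduct of sets with sizes: 5 + 9
= 14

14


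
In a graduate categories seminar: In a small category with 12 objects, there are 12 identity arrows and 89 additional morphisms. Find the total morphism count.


Each object has an identity morphism, giving 12 identities.
Adding the 89 non-identity morphisms:
Total = 12 + 89 = 101

101


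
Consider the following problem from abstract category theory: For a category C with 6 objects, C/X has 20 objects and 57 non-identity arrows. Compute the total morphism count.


In the slice category C/X, objects are morphisms to X.
Identity morphisms: 20 (one per object of C/X).
Non-identity morphisms: 57.
Total = 20 + 57 = 77

77


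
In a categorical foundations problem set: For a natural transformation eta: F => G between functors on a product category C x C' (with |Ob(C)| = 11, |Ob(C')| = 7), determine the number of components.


A natural transformation eta: F => G assigns one component morphism per
object of the domain category.
The domain is the product category C x C', so
|Ob(C x C')| = |Ob(C)| * |Ob(C')| = 11 * 7 = 77.
Therefore eta has 77 component morphisms.

77


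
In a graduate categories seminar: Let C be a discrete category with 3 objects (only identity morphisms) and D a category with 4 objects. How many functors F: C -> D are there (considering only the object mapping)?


A functor from a discrete category C to D is determined by
where each object maps. Each of the 3 objects of C can map
to any of the 4 objects of D independently.
Number of functors = 4^3 = 64

64


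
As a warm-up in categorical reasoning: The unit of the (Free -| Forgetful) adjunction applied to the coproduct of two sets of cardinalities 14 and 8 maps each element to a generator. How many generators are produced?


The unit eta_X: X -> U(F(X)) of the Free-Forgetful adjunction
maps each element of X to a generator of F(X). For X = S + T (disjoint
union in Set), |S + T| = |S| + |T|.
Total mappings = 14 + 8 = 22.

22
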